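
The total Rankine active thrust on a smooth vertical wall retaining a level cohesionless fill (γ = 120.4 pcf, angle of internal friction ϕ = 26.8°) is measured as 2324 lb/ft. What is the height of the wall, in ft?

K_a = 0.3785. P_a = ½ K_a γ H² ⇒ H = √(2P_a/(K_a γ)).
H = √(2×2324/(0.3785×120.4)) = 10.10 ft.

10.1 ft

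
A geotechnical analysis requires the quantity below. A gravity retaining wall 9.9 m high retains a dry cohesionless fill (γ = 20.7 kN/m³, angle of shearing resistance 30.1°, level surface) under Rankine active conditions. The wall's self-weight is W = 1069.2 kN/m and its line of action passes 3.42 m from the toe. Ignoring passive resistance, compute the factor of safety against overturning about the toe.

3.29

K_a = tan²(45° − 30.1°/2) = 0.3320.
P_a = ½K_aγH² = 0.5×0.3320×20.7×9.9² = 336.8 kN/m, acting at H/3 = 3.300 m above the base.
Overturning moment M_o = P_a × H/3 = 336.8 × 3.300 = 1111.
Resisting moment M_r = W × 3.42 = 1069.2 × 3.42 = 3657.
FS_overturning = M_r/M_o = 3657/1111 = 3.290.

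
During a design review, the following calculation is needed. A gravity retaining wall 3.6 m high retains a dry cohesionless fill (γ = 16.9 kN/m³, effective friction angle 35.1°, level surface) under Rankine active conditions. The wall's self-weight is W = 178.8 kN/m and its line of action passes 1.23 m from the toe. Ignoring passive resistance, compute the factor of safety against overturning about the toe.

6.20

K_a = tan²(45° − 35.1°/2) = 0.2698.
P_a = ½K_aγH² = 0.5×0.2698×16.9×3.6² = 29.55 kN/m, acting at H/3 = 1.200 m above the base.
Overturning moment M_o = P_a × H/3 = 29.55 × 1.200 = 35.46.
Resisting moment M_r = W × 1.23 = 178.8 × 1.23 = 219.9.
FS_overturning = M_r/M_o = 219.9/35.46 = 6.202.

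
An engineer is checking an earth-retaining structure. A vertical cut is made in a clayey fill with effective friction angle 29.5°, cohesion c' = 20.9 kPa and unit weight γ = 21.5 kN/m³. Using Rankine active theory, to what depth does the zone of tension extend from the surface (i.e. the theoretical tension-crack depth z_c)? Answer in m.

K_a = tan²(45° − 29.5°/2) = 0.3401; √K_a = 0.5832.
The active pressure is zero where K_a γ z = 2c√K_a, so z_c = 2c/(γ√K_a) = 2×20.9/(21.5×0.5832) = 3.334 m.

3.33 m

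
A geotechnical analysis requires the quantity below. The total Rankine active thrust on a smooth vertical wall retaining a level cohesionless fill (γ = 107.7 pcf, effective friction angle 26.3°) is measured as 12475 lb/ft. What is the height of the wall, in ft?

K_a = 0.3859. P_a = ½ K_a γ H² ⇒ H = √(2P_a/(K_a γ)).
H = √(2×12475/(0.3859×107.7)) = 24.50 ft.

24.5 ft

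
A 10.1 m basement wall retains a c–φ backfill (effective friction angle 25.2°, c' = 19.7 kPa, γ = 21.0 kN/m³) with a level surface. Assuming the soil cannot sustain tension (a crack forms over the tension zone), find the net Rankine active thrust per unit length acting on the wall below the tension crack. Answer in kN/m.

216 kN/m

K_a = 0.4027; √K_a = 0.6346.
Tension-crack depth z_c = 2c/(γ√K_a) = 2×19.7/(21.0×0.6346) = 2.956 m.
σ_a at base = K_a γ H − 2c√K_a = 0.4027×21.0×10.1 − 2×19.7×0.6346 = 60.42 kPa.
P_a = ½ × 60.42 × (H − z_c) = 0.5×60.42×7.144 = 215.8 kN/m.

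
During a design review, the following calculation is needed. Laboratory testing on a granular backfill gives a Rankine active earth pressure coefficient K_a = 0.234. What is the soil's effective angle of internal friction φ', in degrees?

38.4°

K_a = tan²(45° − φ/2) ⇒ 45° − φ/2 = arctan(√0.234) = 25.81°.
φ = 2(45° − 25.81°) = 38.37°.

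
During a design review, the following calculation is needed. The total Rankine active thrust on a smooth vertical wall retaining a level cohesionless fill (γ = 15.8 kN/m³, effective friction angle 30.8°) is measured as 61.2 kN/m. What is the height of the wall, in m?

4.90 m

K_a = 0.3227. P_a = ½ K_a γ H² ⇒ H = √(2P_a/(K_a γ)).
H = √(2×61.2/(0.3227×15.8)) = 4.900 m.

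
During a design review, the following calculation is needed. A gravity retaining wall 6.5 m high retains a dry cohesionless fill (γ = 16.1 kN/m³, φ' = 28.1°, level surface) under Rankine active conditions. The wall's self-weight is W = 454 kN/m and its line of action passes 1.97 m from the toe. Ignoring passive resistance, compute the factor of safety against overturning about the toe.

K_a = tan²(45° − 28.1°/2) = 0.3596.
P_a = ½K_aγH² = 0.5×0.3596×16.1×6.5² = 122.3 kN/m, acting at H/3 = 2.167 m above the base.
Overturning moment M_o = P_a × H/3 = 122.3 × 2.167 = 265.0.
Resisting moment M_r = W × 1.97 = 454 × 1.97 = 894.4.
FS_overturning = M_r/M_o = 894.4/265.0 = 3.375.

3.38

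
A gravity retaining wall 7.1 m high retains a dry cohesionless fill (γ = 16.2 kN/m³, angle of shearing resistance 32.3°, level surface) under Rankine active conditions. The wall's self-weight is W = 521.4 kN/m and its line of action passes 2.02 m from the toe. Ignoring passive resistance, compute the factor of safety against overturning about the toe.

3.59

K_a = tan²(45° − 32.3°/2) = 0.3035.
P_a = ½K_aγH² = 0.5×0.3035×16.2×7.1² = 123.9 kN/m, acting at H/3 = 2.367 m above the base.
Overturning moment M_o = P_a × H/3 = 123.9 × 2.367 = 293.3.
Resisting moment M_r = W × 2.02 = 521.4 × 2.02 = 1053.
FS_overturning = M_r/M_o = 1053/293.3 = 3.591.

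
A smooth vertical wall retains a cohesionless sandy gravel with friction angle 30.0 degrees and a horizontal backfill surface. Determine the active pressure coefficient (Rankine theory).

K_a = (1 − sin φ)/(1 + sin φ) = (1 − sin 30.0°)/(1 + sin 30.0°) = 0.3333.

0.333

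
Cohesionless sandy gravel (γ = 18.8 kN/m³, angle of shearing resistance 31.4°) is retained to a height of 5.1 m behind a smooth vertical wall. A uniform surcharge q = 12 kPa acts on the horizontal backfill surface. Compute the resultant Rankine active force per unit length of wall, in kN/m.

96.3 kN/m

K_a = tan²(45° − φ/2) = 0.3149.
Soil triangle: ½ K_a γ H² = 0.5×0.3149×18.8×5.1² = 77.00 kN/m.
Surcharge rectangle: K_a q H = 0.3149×12×5.1 = 19.27 kN/m.
Total = 77.00 + 19.27 = 96.27 kN/m.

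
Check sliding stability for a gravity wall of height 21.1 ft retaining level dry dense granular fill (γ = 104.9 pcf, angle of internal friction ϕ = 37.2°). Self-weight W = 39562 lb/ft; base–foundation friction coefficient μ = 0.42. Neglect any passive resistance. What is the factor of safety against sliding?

K_a = tan²(45° − 37.2°/2) = 0.2464.
P_a = ½K_aγH² = 0.5×0.2464×104.9×21.1² = 5754 lb/ft, acting at H/3 = 7.033 ft above the base.
FS_sliding = μW / P_a = 0.42×39562 / 5754 = 2.888.

2.89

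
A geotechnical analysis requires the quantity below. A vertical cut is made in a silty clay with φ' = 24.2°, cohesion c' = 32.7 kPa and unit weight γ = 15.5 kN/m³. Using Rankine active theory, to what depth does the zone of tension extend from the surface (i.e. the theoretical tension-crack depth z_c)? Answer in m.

K_a = tan²(45° − 24.2°/2) = 0.4185; √K_a = 0.6469.
The active pressure is zero where K_a γ z = 2c√K_a, so z_c = 2c/(γ√K_a) = 2×32.7/(15.5×0.6469) = 6.522 m.

6.52 m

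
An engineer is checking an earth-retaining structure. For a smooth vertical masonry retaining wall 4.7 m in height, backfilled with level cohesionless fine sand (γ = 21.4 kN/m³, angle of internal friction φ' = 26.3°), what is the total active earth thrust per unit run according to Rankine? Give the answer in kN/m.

91.2 kN/m

K_a = tan²(45° − φ/2) = 0.3859.
P_a = ½ K_a γ H² = 0.5 × 0.3859 × 21.4 × 4.7² = 91.22 kN/m.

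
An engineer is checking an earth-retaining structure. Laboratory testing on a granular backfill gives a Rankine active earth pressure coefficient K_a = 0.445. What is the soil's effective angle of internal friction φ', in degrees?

K_a = tan²(45° − φ/2) ⇒ 45° − φ/2 = arctan(√0.445) = 33.71°.
φ = 2(45° − 33.71°) = 22.59°.

22.6°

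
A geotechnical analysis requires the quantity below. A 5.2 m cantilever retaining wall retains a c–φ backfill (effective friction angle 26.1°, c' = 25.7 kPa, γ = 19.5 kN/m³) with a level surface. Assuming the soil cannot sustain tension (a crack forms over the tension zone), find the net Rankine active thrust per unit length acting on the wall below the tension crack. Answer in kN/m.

K_a = 0.3889; √K_a = 0.6237.
Tension-crack depth z_c = 2c/(γ√K_a) = 2×25.7/(19.5×0.6237) = 4.227 m.
σ_a at base = K_a γ H − 2c√K_a = 0.3889×19.5×5.2 − 2×25.7×0.6237 = 7.383 kPa.
P_a = ½ × 7.383 × (H − z_c) = 0.5×7.383×0.9735 = 3.594 kN/m.

3.59 kN/m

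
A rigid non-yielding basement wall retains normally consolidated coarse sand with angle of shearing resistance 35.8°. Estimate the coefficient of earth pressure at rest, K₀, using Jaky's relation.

0.415

K₀ = 1 − sin φ' = 1 − sin 35.8° = 0.4150.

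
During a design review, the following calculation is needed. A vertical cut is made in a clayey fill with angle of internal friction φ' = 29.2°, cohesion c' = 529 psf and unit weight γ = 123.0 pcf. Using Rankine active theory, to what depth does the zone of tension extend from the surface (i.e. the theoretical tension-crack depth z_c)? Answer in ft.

14.7 ft

K_a = tan²(45° − 29.2°/2) = 0.3442; √K_a = 0.5867.
The active pressure is zero where K_a γ z = 2c√K_a, so z_c = 2c/(γ√K_a) = 2×529/(123.0×0.5867) = 14.66 ft.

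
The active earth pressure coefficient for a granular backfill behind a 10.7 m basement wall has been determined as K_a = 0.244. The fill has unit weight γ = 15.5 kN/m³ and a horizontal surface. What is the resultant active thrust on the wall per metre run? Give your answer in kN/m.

217 kN/m

P = ½ K_a γ H² = 0.5 × 0.244 × 15.5 × 10.7² = 216.5 kN/m.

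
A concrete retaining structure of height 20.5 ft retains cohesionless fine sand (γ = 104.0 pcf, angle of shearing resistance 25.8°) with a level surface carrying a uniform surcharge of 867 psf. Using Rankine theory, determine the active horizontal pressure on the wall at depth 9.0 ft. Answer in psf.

K_a = (1 − sin φ)/(1 + sin φ) = 0.3935.
σ_v = γz + q = 104.0 × 9.0 + 867 = 1803 psf.
σ_h = K_a σ_v = 0.3935 × 1803 = 709.5 psf.

709 psf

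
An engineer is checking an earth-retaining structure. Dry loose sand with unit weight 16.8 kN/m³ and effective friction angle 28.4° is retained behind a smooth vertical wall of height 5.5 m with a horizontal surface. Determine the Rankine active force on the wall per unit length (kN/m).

90.3 kN/m

K_a = tan²(45° − φ/2) = 0.3554.
P_a = ½ K_a γ H² = 0.5 × 0.3554 × 16.8 × 5.5² = 90.30 kN/m.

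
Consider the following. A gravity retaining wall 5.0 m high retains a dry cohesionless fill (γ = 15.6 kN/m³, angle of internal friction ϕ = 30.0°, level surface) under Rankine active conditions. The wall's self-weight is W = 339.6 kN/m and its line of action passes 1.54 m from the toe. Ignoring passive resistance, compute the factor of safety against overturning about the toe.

4.83

K_a = tan²(45° − 30.0°/2) = 0.3333.
P_a = ½K_aγH² = 0.5×0.3333×15.6×5.0² = 65.00 kN/m, acting at H/3 = 1.667 m above the base.
Overturning moment M_o = P_a × H/3 = 65.00 × 1.667 = 108.3.
Resisting moment M_r = W × 1.54 = 339.6 × 1.54 = 523.0.
FS_overturning = M_r/M_o = 523.0/108.3 = 4.828.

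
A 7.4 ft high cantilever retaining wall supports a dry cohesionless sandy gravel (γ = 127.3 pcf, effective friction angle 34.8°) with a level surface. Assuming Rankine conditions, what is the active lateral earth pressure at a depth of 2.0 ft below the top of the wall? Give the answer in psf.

69.6 psf

K_a = (1 − sin φ)/(1 + sin φ) = 0.2733.
σ_h = K_a γ z = 0.2733 × 127.3 × 2.0 = 69.58 psf.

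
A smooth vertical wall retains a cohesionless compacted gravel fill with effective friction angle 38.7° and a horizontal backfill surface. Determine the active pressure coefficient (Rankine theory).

K_a = (1 − sin φ)/(1 + sin φ) = (1 − sin 38.7°)/(1 + sin 38.7°) = 0.2306.

0.231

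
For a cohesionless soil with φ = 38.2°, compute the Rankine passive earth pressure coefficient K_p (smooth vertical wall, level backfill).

4.24

K_p = (1 + sin φ)/(1 − sin φ) = tan²(45° + 38.2°/2) = 4.241.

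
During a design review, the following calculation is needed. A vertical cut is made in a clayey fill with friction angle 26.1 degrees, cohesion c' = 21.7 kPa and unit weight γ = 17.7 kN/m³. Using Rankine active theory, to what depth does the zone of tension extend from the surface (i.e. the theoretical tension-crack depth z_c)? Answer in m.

3.93 m

K_a = tan²(45° − 26.1°/2) = 0.3889; √K_a = 0.6237.
The active pressure is zero where K_a γ z = 2c√K_a, so z_c = 2c/(γ√K_a) = 2×21.7/(17.7×0.6237) = 3.932 m.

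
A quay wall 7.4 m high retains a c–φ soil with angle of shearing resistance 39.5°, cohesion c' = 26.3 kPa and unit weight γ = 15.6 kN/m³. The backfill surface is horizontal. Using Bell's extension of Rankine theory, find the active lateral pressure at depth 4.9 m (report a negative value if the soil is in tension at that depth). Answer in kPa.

-7.80 kPa

K_a = (1 − sin φ)/(1 + sin φ) = 0.2224.
σ_a = K_a γ z − 2c√K_a = 0.2224×15.6×4.9 − 2×26.3×0.4716 = -7.805 kPa.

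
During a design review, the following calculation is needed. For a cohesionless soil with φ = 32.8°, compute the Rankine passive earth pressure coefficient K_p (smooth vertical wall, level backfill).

K_p = (1 + sin φ)/(1 − sin φ) = tan²(45° + 32.8°/2) = 3.364.

3.36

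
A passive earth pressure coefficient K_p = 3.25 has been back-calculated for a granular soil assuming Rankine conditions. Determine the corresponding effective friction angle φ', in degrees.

K_p = (1+sin φ)/(1−sin φ) ⇒ sin φ = (K_p − 1)/(K_p + 1) = 0.5294.
φ = arcsin(0.5294) = 31.97°.

32.0°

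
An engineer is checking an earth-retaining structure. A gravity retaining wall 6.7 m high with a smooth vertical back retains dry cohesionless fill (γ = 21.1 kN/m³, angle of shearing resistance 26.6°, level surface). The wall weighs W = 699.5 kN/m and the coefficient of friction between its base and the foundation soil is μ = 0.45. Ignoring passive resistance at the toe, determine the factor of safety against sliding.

K_a = tan²(45° − 26.6°/2) = 0.3814.
P_a = ½K_aγH² = 0.5×0.3814×21.1×6.7² = 180.6 kN/m, acting at H/3 = 2.233 m above the base.
FS_sliding = μW / P_a = 0.45×699.5 / 180.6 = 1.742.

1.74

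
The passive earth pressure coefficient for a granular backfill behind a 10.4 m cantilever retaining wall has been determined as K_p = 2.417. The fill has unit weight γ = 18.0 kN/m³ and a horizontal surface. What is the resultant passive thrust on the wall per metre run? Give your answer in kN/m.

P = ½ K_p γ H² = 0.5 × 2.417 × 18.0 × 10.4² = 2353 kN/m.

2350 kN/m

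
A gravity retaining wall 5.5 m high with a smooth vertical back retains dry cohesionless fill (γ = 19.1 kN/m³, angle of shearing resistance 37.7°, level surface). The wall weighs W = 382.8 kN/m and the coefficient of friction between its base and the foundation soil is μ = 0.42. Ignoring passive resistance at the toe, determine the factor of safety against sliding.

K_a = tan²(45° − 37.7°/2) = 0.2411.
P_a = ½K_aγH² = 0.5×0.2411×19.1×5.5² = 69.64 kN/m, acting at H/3 = 1.833 m above the base.
FS_sliding = μW / P_a = 0.42×382.8 / 69.64 = 2.309.

2.31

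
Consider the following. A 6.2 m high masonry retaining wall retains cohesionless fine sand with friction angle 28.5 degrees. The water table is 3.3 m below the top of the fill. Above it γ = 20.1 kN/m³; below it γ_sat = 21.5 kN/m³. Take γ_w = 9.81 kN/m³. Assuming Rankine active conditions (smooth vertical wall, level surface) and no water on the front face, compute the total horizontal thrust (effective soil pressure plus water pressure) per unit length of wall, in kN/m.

K_a = tan²(45° − φ/2) = 0.3540.
γ' = 21.5 − 9.81 = 11.69 kN/m³. Depth below WT = 2.9 m.
σ'_h at WT = K_a γ d_w = 23.48 kPa; at base = 23.48 + K_a γ' × 2.9 = 35.48 kPa.
P₁ (0–3.3 m) = ½×23.48×3.3 = 38.74. P₂ (3.3–6.2 m) = ½(23.48+35.48)×2.9 = 85.48.
P_w = ½ γ_w h₂² = 0.5×9.81×2.9² = 41.25. Total = 38.74+85.48+41.25 = 165.5 kN/m.

165 kN/m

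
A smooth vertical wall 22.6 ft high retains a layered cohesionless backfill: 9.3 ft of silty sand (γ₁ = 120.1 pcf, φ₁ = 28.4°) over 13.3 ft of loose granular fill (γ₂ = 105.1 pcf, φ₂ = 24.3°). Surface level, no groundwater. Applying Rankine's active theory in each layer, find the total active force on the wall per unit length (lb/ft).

K_a1 = tan²(45°−28.4°/2) = 0.3554; K_a2 = tan²(45°−24.3°/2) = 0.4169.
Layer 1: σ at base = K_a1 γ₁ h₁ = 396.9 psf; P₁ = ½×396.9×9.3 = 1846.
Layer 2: σ_v at top = γ₁h₁ = 1117; σ_h top = K_a2×1117 = 465.7; σ_h base = K_a2×(1117+105.1×13.3) = 1048.
P₂ = ½(465.7+1048)×13.3 = 10070. Total P_a = 1846+10070 = 11910 lb/ft.

11900 lb/ft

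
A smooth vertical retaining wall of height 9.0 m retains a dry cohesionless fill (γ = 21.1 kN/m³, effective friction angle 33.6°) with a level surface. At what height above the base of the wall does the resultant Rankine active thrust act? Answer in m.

3.00 m

K_a = 0.2875.
The pressure distribution is triangular, so the resultant acts at H/3 above the base = 9.0/3 = 3.000 m.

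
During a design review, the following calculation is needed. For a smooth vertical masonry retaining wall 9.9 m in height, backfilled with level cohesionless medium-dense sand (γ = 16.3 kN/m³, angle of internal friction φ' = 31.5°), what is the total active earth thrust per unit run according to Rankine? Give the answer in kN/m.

K_a = tan²(45° − φ/2) = 0.3136.
P_a = ½ K_a γ H² = 0.5 × 0.3136 × 16.3 × 9.9² = 250.5 kN/m.

251 kN/m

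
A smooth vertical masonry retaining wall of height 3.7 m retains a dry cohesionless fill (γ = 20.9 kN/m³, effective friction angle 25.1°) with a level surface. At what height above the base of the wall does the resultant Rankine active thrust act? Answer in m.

K_a = 0.4043.
The pressure distribution is triangular, so the resultant acts at H/3 above the base = 3.7/3 = 1.233 m.

1.23 m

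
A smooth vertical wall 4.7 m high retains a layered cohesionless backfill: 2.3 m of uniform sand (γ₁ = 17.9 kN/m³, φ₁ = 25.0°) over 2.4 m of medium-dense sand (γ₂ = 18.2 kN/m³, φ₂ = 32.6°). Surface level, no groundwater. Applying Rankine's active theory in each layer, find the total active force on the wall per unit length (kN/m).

64.5 kN/m

K_a1 = tan²(45°−25.0°/2) = 0.4059; K_a2 = tan²(45°−32.6°/2) = 0.2997.
Layer 1: σ at base = K_a1 γ₁ h₁ = 16.71 kPa; P₁ = ½×16.71×2.3 = 19.22.
Layer 2: σ_v at top = γ₁h₁ = 41.17; σ_h top = K_a2×41.17 = 12.34; σ_h base = K_a2×(41.17+18.2×2.4) = 25.43.
P₂ = ½(12.34+25.43)×2.4 = 45.33. Total P_a = 19.22+45.33 = 64.54 kN/m.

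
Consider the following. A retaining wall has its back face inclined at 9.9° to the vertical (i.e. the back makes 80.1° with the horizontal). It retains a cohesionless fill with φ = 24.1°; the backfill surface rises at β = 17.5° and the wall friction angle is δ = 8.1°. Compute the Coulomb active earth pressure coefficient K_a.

K_a = sin²(α+φ) / [sin²α · sin(α−δ) · (1 + √{sin(φ+δ)sin(φ−β) / (sin(α−δ)sin(α+β))})²].
With α = 80.1°, φ = 24.1°, δ = 8.1°, β = 17.5°: K_a = 0.6466.

0.647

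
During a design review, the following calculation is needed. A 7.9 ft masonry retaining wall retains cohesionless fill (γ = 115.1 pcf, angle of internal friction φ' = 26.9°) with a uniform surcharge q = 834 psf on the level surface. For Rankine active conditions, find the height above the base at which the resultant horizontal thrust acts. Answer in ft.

K_a = 0.3770.
Triangular part P₁ = ½K_aγH² = 1354 at H/3 = 2.633 ft; rectangular part P₂ = K_a q H = 2484 at H/2 = 3.950 ft.
ȳ = (P₁·2.633 + P₂·3.950)/(P₁+P₂) = 3.485 ft.

3.49 ft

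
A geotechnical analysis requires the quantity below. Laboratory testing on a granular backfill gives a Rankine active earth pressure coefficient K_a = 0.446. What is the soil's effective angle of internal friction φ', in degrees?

K_a = tan²(45° − φ/2) ⇒ 45° − φ/2 = arctan(√0.446) = 33.74°.
φ = 2(45° − 33.74°) = 22.53°.

22.5°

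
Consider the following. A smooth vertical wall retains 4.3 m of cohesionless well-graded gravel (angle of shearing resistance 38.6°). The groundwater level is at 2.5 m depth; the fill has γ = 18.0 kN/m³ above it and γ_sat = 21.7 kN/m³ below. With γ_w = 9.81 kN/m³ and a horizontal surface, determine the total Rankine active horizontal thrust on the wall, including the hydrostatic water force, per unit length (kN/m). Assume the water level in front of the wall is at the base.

K_a = tan²(45° − φ/2) = 0.2316.
γ' = 21.7 − 9.81 = 11.89 kN/m³. Depth below WT = 1.8 m.
σ'_h at WT = K_a γ d_w = 10.42 kPa; at base = 10.42 + K_a γ' × 1.8 = 15.38 kPa.
P₁ (0–2.5 m) = ½×10.42×2.5 = 13.03. P₂ (2.5–4.3 m) = ½(10.42+15.38)×1.8 = 23.22.
P_w = ½ γ_w h₂² = 0.5×9.81×1.8² = 15.89. Total = 13.03+23.22+15.89 = 52.14 kN/m.

52.1 kN/m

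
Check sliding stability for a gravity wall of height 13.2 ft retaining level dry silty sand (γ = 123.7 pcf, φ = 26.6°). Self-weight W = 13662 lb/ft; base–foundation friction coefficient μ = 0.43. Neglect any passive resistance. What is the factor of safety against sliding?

K_a = tan²(45° − 26.6°/2) = 0.3814.
P_a = ½K_aγH² = 0.5×0.3814×123.7×13.2² = 4111 lb/ft, acting at H/3 = 4.400 ft above the base.
FS_sliding = μW / P_a = 0.43×13662 / 4111 = 1.429.

1.43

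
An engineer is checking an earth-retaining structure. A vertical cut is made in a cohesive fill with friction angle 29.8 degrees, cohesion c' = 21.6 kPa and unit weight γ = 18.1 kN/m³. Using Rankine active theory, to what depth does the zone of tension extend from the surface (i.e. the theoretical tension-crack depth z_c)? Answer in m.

K_a = tan²(45° − 29.8°/2) = 0.3360; √K_a = 0.5797.
The active pressure is zero where K_a γ z = 2c√K_a, so z_c = 2c/(γ√K_a) = 2×21.6/(18.1×0.5797) = 4.117 m.

4.12 m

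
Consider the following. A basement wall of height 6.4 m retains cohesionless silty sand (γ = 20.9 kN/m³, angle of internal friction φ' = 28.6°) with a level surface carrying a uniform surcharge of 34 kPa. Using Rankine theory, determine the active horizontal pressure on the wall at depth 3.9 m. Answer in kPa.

40.7 kPa

K_a = (1 − sin φ)/(1 + sin φ) = 0.3525.
σ_v = γz + q = 20.9 × 3.9 + 34 = 115.5 kPa.
σ_h = K_a σ_v = 0.3525 × 115.5 = 40.72 kPa.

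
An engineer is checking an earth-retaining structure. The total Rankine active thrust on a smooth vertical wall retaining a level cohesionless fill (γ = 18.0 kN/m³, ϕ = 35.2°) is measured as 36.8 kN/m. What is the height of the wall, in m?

K_a = 0.2687. P_a = ½ K_a γ H² ⇒ H = √(2P_a/(K_a γ)).
H = √(2×36.8/(0.2687×18.0)) = 3.901 m.

3.90 m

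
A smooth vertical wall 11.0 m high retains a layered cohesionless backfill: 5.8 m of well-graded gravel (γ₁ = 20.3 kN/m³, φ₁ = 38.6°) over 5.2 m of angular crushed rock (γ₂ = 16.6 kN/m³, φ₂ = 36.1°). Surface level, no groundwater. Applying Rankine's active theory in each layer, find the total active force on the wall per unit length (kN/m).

K_a1 = tan²(45°−38.6°/2) = 0.2316; K_a2 = tan²(45°−36.1°/2) = 0.2585.
Layer 1: σ at base = K_a1 γ₁ h₁ = 27.27 kPa; P₁ = ½×27.27×5.8 = 79.09.
Layer 2: σ_v at top = γ₁h₁ = 117.7; σ_h top = K_a2×117.7 = 30.44; σ_h base = K_a2×(117.7+16.6×5.2) = 52.75.
P₂ = ½(30.44+52.75)×5.2 = 216.3. Total P_a = 79.09+216.3 = 295.4 kN/m.

295 kN/m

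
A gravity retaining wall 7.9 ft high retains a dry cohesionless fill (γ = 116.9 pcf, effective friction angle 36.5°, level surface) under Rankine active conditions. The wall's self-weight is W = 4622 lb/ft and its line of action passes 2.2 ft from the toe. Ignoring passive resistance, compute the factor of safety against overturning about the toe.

K_a = tan²(45° − 36.5°/2) = 0.2541.
P_a = ½K_aγH² = 0.5×0.2541×116.9×7.9² = 926.8 lb/ft, acting at H/3 = 2.633 ft above the base.
Overturning moment M_o = P_a × H/3 = 926.8 × 2.633 = 2440.
Resisting moment M_r = W × 2.2 = 4622 × 2.2 = 10170.
FS_overturning = M_r/M_o = 10170/2440 = 4.167.

4.17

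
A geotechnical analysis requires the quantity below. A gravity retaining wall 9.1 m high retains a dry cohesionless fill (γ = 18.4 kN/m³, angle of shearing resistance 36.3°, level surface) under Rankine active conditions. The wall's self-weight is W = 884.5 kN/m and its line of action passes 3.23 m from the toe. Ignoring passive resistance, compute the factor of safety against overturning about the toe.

4.82

K_a = tan²(45° − 36.3°/2) = 0.2563.
P_a = ½K_aγH² = 0.5×0.2563×18.4×9.1² = 195.2 kN/m, acting at H/3 = 3.033 m above the base.
Overturning moment M_o = P_a × H/3 = 195.2 × 3.033 = 592.2.
Resisting moment M_r = W × 3.23 = 884.5 × 3.23 = 2857.
FS_overturning = M_r/M_o = 2857/592.2 = 4.824.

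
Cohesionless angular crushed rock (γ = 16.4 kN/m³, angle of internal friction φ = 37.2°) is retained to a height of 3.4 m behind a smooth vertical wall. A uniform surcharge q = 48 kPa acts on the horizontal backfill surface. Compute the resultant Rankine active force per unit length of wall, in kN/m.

63.6 kN/m

K_a = tan²(45° − φ/2) = 0.2464.
Soil triangle: ½ K_a γ H² = 0.5×0.2464×16.4×3.4² = 23.36 kN/m.
Surcharge rectangle: K_a q H = 0.2464×48×3.4 = 40.22 kN/m.
Total = 23.36 + 40.22 = 63.57 kN/m.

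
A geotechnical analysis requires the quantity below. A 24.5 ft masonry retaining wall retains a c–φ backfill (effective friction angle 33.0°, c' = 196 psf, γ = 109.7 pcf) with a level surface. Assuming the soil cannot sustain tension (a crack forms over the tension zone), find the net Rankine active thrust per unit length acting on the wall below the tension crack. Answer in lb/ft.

K_a = 0.2948; √K_a = 0.5430.
Tension-crack depth z_c = 2c/(γ√K_a) = 2×196/(109.7×0.5430) = 6.581 ft.
σ_a at base = K_a γ H − 2c√K_a = 0.2948×109.7×24.5 − 2×196×0.5430 = 579.5 psf.
P_a = ½ × 579.5 × (H − z_c) = 0.5×579.5×17.92 = 5192 lb/ft.

5190 lb/ft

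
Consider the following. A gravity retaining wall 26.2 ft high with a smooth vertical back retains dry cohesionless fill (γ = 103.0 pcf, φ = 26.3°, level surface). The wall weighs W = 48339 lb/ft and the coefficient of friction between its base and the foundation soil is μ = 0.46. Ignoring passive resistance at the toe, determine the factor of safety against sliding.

1.63

K_a = tan²(45° − 26.3°/2) = 0.3859.
P_a = ½K_aγH² = 0.5×0.3859×103.0×26.2² = 13640 lb/ft, acting at H/3 = 8.733 ft above the base.
FS_sliding = μW / P_a = 0.46×48339 / 13640 = 1.630.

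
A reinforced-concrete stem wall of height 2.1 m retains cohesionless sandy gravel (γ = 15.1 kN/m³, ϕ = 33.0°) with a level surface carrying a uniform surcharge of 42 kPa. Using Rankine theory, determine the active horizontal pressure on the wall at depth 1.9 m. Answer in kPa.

K_a = (1 − sin φ)/(1 + sin φ) = 0.2948.
σ_v = γz + q = 15.1 × 1.9 + 42 = 70.69 kPa.
σ_h = K_a σ_v = 0.2948 × 70.69 = 20.84 kPa.

20.8 kPa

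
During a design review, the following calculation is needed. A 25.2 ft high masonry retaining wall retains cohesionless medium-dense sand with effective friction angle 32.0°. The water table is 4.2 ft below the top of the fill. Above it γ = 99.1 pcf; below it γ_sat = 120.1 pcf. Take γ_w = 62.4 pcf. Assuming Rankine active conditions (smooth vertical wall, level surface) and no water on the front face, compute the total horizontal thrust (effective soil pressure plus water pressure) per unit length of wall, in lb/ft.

K_a = tan²(45° − φ/2) = 0.3073.
γ' = 120.1 − 62.4 = 57.70 pcf. Depth below WT = 21.0 ft.
σ'_h at WT = K_a γ d_w = 127.9 psf; at base = 127.9 + K_a γ' × 21.0 = 500.2 psf.
P₁ (0–4.2 ft) = ½×127.9×4.2 = 268.6. P₂ (4.2–25.2 ft) = ½(127.9+500.2)×21.0 = 6595.
P_w = ½ γ_w h₂² = 0.5×62.4×21.0² = 13760. Total = 268.6+6595+13760 = 20620 lb/ft.

20600 lb/ft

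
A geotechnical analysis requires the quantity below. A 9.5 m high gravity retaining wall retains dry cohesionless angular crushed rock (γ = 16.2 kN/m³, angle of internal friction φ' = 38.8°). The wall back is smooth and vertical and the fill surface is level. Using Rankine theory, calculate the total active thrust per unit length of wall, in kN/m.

168 kN/m

K_a = tan²(45° − φ/2) = 0.2296.
P_a = ½ K_a γ H² = 0.5 × 0.2296 × 16.2 × 9.5² = 167.8 kN/m.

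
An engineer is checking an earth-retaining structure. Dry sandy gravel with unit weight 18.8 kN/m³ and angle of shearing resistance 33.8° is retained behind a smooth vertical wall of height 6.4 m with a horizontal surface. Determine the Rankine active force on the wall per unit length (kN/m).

110 kN/m

K_a = tan²(45° − φ/2) = 0.2851.
P_a = ½ K_a γ H² = 0.5 × 0.2851 × 18.8 × 6.4² = 109.8 kN/m.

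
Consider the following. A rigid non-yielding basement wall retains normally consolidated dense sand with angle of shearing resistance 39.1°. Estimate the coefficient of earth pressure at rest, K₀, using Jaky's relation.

K₀ = 1 − sin φ' = 1 − sin 39.1° = 0.3693.

0.369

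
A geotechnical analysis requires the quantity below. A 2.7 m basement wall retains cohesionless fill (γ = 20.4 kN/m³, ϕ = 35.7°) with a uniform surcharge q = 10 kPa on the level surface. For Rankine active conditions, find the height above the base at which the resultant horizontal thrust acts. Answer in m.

K_a = 0.2630.
Triangular part P₁ = ½K_aγH² = 19.56 at H/3 = 0.9000 m; rectangular part P₂ = K_a q H = 7.101 at H/2 = 1.350 m.
ȳ = (P₁·0.9000 + P₂·1.350)/(P₁+P₂) = 1.020 m.

1.02 m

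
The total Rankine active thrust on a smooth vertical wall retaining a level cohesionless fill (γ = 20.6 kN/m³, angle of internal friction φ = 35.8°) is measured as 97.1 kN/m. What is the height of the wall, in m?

6.00 m

K_a = 0.2619. P_a = ½ K_a γ H² ⇒ H = √(2P_a/(K_a γ)).
H = √(2×97.1/(0.2619×20.6)) = 6.000 m.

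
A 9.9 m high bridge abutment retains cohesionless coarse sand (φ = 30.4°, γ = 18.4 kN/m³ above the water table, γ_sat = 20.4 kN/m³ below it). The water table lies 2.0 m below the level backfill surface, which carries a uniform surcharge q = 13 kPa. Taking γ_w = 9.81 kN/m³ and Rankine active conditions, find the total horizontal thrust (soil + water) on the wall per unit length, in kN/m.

564 kN/m

K_a = tan²(45° − φ/2) = 0.3280.
γ' = 20.4 − 9.81 = 10.59 kN/m³. h₂ = H − d_w = 7.9 m.
σ'_h: at surface K_a·q = 4.264; at WT K_a(q+γd_w) = 16.33; at base K_a(q+γd_w+γ'h₂) = 43.77 kPa.
P₁ = ½(4.264+16.33)×2.0 = 20.60; P₂ = ½(16.33+43.77)×7.9 = 237.4; P_w = ½γ_w h₂² = 306.1.
Total = 20.60+237.4+306.1 = 564.1 kN/m.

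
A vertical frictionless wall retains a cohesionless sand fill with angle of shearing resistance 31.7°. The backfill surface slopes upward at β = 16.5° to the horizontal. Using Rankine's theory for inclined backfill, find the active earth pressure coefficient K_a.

0.354

K_a = cos β · (cos β − √(cos²β − cos²φ)) / (cos β + √(cos²β − cos²φ)).
cos β = 0.9588, cos φ = 0.8508, √(cos²β − cos²φ) = 0.4421.
K_a = 0.9588 × (0.9588 − 0.4421)/(0.9588 + 0.4421) = 0.3537.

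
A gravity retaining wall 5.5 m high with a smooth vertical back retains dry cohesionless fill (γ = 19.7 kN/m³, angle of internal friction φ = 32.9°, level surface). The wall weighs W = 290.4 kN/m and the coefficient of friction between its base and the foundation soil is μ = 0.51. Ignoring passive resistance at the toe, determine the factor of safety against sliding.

K_a = tan²(45° − 32.9°/2) = 0.2960.
P_a = ½K_aγH² = 0.5×0.2960×19.7×5.5² = 88.21 kN/m, acting at H/3 = 1.833 m above the base.
FS_sliding = μW / P_a = 0.51×290.4 / 88.21 = 1.679.

1.68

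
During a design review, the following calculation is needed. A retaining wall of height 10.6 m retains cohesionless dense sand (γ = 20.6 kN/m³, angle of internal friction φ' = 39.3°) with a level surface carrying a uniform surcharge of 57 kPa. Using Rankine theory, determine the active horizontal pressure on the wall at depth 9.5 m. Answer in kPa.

56.7 kPa

K_a = (1 − sin φ)/(1 + sin φ) = 0.2245.
σ_v = γz + q = 20.6 × 9.5 + 57 = 252.7 kPa.
σ_h = K_a σ_v = 0.2245 × 252.7 = 56.72 kPa.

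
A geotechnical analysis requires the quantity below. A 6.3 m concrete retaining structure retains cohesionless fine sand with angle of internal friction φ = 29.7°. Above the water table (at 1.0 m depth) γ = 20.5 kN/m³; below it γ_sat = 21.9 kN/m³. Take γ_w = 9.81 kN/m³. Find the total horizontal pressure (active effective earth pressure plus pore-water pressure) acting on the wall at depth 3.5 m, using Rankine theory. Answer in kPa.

41.6 kPa

K_a = (1 − sin φ)/(1 + sin φ) = 0.3374.
γ' = 21.9 − 9.81 = 12.09 kN/m³.
Effective vertical stress at 3.5 m: σ'_v = 20.5×1.0 + 12.09×2.50 = 50.72 kPa.
σ'_h = K_a σ'_v = 0.3374 × 50.72 = 17.11 kPa; u = γ_w × 2.50 = 24.53 kPa.
Total σ_h = 17.11 + 24.53 = 41.64 kPa.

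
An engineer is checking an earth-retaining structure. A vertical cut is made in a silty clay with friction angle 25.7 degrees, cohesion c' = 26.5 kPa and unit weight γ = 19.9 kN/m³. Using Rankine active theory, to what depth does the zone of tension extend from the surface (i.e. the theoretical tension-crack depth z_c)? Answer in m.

K_a = tan²(45° − 25.7°/2) = 0.3950; √K_a = 0.6285.
The active pressure is zero where K_a γ z = 2c√K_a, so z_c = 2c/(γ√K_a) = 2×26.5/(19.9×0.6285) = 4.237 m.

4.24 m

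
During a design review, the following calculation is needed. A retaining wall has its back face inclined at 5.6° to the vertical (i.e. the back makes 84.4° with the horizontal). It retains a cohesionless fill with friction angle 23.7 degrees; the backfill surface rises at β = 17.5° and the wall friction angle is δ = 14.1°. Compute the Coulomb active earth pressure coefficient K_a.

K_a = sin²(α+φ) / [sin²α · sin(α−δ) · (1 + √{sin(φ+δ)sin(φ−β) / (sin(α−δ)sin(α+β))})²].
With α = 84.4°, φ = 23.7°, δ = 14.1°, β = 17.5°: K_a = 0.6025.

0.603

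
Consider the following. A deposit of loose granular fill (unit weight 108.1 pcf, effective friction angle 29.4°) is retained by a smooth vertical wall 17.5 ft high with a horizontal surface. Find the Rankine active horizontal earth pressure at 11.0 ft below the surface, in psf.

K_a = (1 − sin φ)/(1 + sin φ) = 0.3415.
σ_h = K_a γ z = 0.3415 × 108.1 × 11.0 = 406.0 psf.

406 psf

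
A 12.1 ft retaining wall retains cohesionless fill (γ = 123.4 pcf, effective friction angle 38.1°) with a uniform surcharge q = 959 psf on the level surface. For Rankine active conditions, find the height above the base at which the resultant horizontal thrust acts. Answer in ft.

5.17 ft

K_a = 0.2368.
Triangular part P₁ = ½K_aγH² = 2139 at H/3 = 4.033 ft; rectangular part P₂ = K_a q H = 2748 at H/2 = 6.050 ft.
ȳ = (P₁·4.033 + P₂·6.050)/(P₁+P₂) = 5.167 ft.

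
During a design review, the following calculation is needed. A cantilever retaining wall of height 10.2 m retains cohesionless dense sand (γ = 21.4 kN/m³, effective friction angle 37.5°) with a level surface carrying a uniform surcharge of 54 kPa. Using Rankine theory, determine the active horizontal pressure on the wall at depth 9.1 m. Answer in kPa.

K_a = (1 − sin φ)/(1 + sin φ) = 0.2432.
σ_v = γz + q = 21.4 × 9.1 + 54 = 248.7 kPa.
σ_h = K_a σ_v = 0.2432 × 248.7 = 60.49 kPa.

60.5 kPa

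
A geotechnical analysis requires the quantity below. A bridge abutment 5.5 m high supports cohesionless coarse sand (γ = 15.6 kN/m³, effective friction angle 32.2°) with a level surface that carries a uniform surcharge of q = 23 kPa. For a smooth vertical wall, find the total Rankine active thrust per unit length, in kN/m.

K_a = tan²(45° − φ/2) = 0.3047.
Soil triangle: ½ K_a γ H² = 0.5×0.3047×15.6×5.5² = 71.90 kN/m.
Surcharge rectangle: K_a q H = 0.3047×23×5.5 = 38.55 kN/m.
Total = 71.90 + 38.55 = 110.5 kN/m.

110 kN/m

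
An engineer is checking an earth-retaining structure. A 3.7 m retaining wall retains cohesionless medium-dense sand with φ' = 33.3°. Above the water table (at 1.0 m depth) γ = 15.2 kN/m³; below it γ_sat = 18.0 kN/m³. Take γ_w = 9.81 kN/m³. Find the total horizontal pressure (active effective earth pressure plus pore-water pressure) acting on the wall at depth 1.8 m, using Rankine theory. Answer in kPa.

14.2 kPa

K_a = (1 − sin φ)/(1 + sin φ) = 0.2911.
γ' = 18.0 − 9.81 = 8.190 kN/m³.
Effective vertical stress at 1.8 m: σ'_v = 15.2×1.0 + 8.190×0.800 = 21.75 kPa.
σ'_h = K_a σ'_v = 0.2911 × 21.75 = 6.333 kPa; u = γ_w × 0.800 = 7.848 kPa.
Total σ_h = 6.333 + 7.848 = 14.18 kPa.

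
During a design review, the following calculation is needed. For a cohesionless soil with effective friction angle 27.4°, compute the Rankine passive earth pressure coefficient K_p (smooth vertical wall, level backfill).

2.71

K_p = (1 + sin φ)/(1 − sin φ) = tan²(45° + 27.4°/2) = 2.705.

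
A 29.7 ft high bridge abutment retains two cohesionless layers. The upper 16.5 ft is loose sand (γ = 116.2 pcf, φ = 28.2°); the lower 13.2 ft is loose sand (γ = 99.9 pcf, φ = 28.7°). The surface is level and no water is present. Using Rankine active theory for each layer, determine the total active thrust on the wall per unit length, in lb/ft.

K_a1 = tan²(45°−28.2°/2) = 0.3582; K_a2 = tan²(45°−28.7°/2) = 0.3511.
Layer 1: σ at base = K_a1 γ₁ h₁ = 686.8 psf; P₁ = ½×686.8×16.5 = 5666.
Layer 2: σ_v at top = γ₁h₁ = 1917; σ_h top = K_a2×1917 = 673.3; σ_h base = K_a2×(1917+99.9×13.2) = 1136.
P₂ = ½(673.3+1136)×13.2 = 11940. Total P_a = 5666+11940 = 17610 lb/ft.

17600 lb/ft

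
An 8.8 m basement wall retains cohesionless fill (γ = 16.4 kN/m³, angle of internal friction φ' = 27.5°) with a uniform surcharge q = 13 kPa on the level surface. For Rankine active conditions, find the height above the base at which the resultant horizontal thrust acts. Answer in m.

K_a = 0.3682.
Triangular part P₁ = ½K_aγH² = 233.8 at H/3 = 2.933 m; rectangular part P₂ = K_a q H = 42.12 at H/2 = 4.400 m.
ȳ = (P₁·2.933 + P₂·4.400)/(P₁+P₂) = 3.157 m.

3.16 m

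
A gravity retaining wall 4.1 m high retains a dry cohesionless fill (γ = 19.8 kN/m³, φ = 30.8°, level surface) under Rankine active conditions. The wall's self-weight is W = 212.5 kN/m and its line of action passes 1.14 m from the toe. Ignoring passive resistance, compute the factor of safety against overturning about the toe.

3.30

K_a = tan²(45° − 30.8°/2) = 0.3227.
P_a = ½K_aγH² = 0.5×0.3227×19.8×4.1² = 53.71 kN/m, acting at H/3 = 1.367 m above the base.
Overturning moment M_o = P_a × H/3 = 53.71 × 1.367 = 73.40.
Resisting moment M_r = W × 1.14 = 212.5 × 1.14 = 242.2.
FS_overturning = M_r/M_o = 242.2/73.40 = 3.301.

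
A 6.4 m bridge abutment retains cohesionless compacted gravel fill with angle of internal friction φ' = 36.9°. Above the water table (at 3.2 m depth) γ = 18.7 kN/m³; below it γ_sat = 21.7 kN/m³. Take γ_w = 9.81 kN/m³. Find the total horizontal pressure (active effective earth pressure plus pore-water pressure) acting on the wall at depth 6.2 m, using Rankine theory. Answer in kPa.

53.3 kPa

K_a = (1 − sin φ)/(1 + sin φ) = 0.2497.
γ' = 21.7 − 9.81 = 11.89 kN/m³.
Effective vertical stress at 6.2 m: σ'_v = 18.7×3.2 + 11.89×3.00 = 95.51 kPa.
σ'_h = K_a σ'_v = 0.2497 × 95.51 = 23.85 kPa; u = γ_w × 3.00 = 29.43 kPa.
Total σ_h = 23.85 + 29.43 = 53.28 kPa.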